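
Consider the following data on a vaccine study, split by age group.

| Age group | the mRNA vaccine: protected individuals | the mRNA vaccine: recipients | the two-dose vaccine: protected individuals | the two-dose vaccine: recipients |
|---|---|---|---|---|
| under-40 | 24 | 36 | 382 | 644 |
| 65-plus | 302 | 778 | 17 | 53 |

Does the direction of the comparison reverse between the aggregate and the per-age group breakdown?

Under-40: the mRNA vaccine 24/36 = 66.7%, the two-dose vaccine 382/644 = 59.3% → the mRNA vaccine
65-plus: the mRNA vaccine 302/778 = 38.8%, the two-dose vaccine 17/53 = 32.1% → the mRNA vaccine
Overall: the mRNA vaccine 326/814 = 40.0%, the two-dose vaccine 399/697 = 57.2% → the two-dose vaccine
The mRNA vaccine wins each age group but the two-dose vaccine wins overall — the comparison reverses. The mRNA vaccine's recipients skew toward 65-plus, which has a lower base rate.

Yes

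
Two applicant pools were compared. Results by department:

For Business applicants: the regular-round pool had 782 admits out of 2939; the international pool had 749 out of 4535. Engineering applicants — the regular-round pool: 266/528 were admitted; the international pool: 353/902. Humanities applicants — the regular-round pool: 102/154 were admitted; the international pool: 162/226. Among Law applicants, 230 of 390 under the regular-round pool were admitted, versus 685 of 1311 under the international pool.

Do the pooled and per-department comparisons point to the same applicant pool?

Business: the regular-round pool 782/2939 = 26.6%, the international pool 749/4535 = 16.5% → the regular-round pool
Engineering: the regular-round pool 266/528 = 50.4%, the international pool 353/902 = 39.1% → the regular-round pool
Humanities: the regular-round pool 102/154 = 66.2%, the international pool 162/226 = 71.7% → the international pool
Law: the regular-round pool 230/390 = 59.0%, the international pool 685/1311 = 52.3% → the regular-round pool
Overall: the regular-round pool 1380/4011 = 34.4%, the international pool 1949/6974 = 27.9% → the regular-round pool
Neither sweeps: the regular-round pool wins 3 of 4 groups, the international pool wins 1. The regular-round pool wins overall but not every group — no Simpson reversal.

No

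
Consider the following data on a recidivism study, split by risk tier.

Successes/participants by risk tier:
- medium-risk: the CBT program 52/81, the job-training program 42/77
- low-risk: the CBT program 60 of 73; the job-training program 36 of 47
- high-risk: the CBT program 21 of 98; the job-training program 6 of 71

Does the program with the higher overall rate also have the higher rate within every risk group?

Yes

Medium-risk: the CBT program 52/81 = 64.2%, the job-training program 42/77 = 54.5% → the CBT program
Low-risk: the CBT program 60/73 = 82.2%, the job-training program 36/47 = 76.6% → the CBT program
High-risk: the CBT program 21/98 = 21.4%, the job-training program 6/71 = 8.5% → the CBT program
Overall: the CBT program 133/252 = 52.8%, the job-training program 84/195 = 43.1% → the CBT program
The CBT program wins overall and in every risk group — no reversal.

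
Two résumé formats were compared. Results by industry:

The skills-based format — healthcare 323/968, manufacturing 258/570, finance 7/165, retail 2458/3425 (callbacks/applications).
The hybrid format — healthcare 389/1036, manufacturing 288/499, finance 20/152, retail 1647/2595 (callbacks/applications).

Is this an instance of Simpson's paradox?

No

Healthcare: the skills-based format 323/968 = 33.4%, the hybrid format 389/1036 = 37.5% → the hybrid format
Manufacturing: the skills-based format 258/570 = 45.3%, the hybrid format 288/499 = 57.7% → the hybrid format
Finance: the skills-based format 7/165 = 4.2%, the hybrid format 20/152 = 13.2% → the hybrid format
Retail: the skills-based format 2458/3425 = 71.8%, the hybrid format 1647/2595 = 63.5% → the skills-based format
Overall: the skills-based format 3046/5128 = 59.4%, the hybrid format 2344/4282 = 54.7% → the skills-based format
Neither sweeps: the skills-based format wins 1 of 4 groups, the hybrid format wins 3. The skills-based format wins overall but not every group — no Simpson reversal.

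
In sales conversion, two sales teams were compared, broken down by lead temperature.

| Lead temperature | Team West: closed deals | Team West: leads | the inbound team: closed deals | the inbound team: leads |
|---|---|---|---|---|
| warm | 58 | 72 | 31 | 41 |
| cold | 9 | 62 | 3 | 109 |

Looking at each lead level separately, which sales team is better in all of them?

Warm: Team West 58/72 = 80.6%, the inbound team 31/41 = 75.6% → Team West
Cold: Team West 9/62 = 14.5%, the inbound team 3/109 = 2.8% → Team West
Team West has the higher rate in both groups.

Team West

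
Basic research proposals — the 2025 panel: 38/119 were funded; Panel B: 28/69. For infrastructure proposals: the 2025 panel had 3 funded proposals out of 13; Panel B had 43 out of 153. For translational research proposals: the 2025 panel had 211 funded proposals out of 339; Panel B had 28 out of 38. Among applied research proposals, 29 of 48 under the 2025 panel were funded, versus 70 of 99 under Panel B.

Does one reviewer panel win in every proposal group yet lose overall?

Yes

Basic research: the 2025 panel 38/119 = 31.9%, Panel B 28/69 = 40.6% → Panel B
Infrastructure: the 2025 panel 3/13 = 23.1%, Panel B 43/153 = 28.1% → Panel B
Translational research: the 2025 panel 211/339 = 62.2%, Panel B 28/38 = 73.7% → Panel B
Applied research: the 2025 panel 29/48 = 60.4%, Panel B 70/99 = 70.7% → Panel B
Overall: the 2025 panel 281/519 = 54.1%, Panel B 169/359 = 47.1% → the 2025 panel
Panel B wins each proposal group but the 2025 panel wins overall — the comparison reverses. Panel B's proposals skew toward infrastructure, which has a lower base rate.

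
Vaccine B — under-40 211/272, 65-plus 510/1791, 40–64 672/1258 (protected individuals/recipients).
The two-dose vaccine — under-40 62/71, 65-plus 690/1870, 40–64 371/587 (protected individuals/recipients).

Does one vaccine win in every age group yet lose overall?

Under-40: Vaccine B 211/272 = 77.6%, the two-dose vaccine 62/71 = 87.3% → the two-dose vaccine
65-plus: Vaccine B 510/1791 = 28.5%, the two-dose vaccine 690/1870 = 36.9% → the two-dose vaccine
40–64: Vaccine B 672/1258 = 53.4%, the two-dose vaccine 371/587 = 63.2% → the two-dose vaccine
Overall: Vaccine B 1393/3321 = 41.9%, the two-dose vaccine 1123/2528 = 44.4% → the two-dose vaccine
The two-dose vaccine wins overall and in every age group — no reversal.

No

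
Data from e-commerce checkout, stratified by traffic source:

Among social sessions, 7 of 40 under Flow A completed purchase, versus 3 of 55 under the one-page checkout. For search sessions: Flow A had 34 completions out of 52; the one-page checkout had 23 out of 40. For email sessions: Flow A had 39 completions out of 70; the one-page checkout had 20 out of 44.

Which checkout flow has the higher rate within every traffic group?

Flow A

Social: Flow A 7/40 = 17.5%, the one-page checkout 3/55 = 5.5% → Flow A
Search: Flow A 34/52 = 65.4%, the one-page checkout 23/40 = 57.5% → Flow A
Email: Flow A 39/70 = 55.7%, the one-page checkout 20/44 = 45.5% → Flow A
Flow A has the higher rate in all 3 groups.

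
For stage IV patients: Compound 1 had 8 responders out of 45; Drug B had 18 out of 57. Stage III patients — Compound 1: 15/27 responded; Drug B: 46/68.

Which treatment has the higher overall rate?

Stage IV: Compound 1 8/45 = 17.8%, Drug B 18/57 = 31.6% → Drug B
Stage III: Compound 1 15/27 = 55.6%, Drug B 46/68 = 67.6% → Drug B
Overall: Compound 1 23/72 = 31.9%, Drug B 64/125 = 51.2% → Drug B

Drug B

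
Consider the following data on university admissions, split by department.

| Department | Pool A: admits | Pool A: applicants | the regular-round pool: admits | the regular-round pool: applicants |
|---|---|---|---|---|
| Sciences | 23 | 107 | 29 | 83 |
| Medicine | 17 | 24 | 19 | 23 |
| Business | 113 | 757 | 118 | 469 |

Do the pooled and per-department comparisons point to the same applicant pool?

Yes

Sciences: Pool A 23/107 = 21.5%, the regular-round pool 29/83 = 34.9% → the regular-round pool
Medicine: Pool A 17/24 = 70.8%, the regular-round pool 19/23 = 82.6% → the regular-round pool
Business: Pool A 113/757 = 14.9%, the regular-round pool 118/469 = 25.2% → the regular-round pool
Overall: Pool A 153/888 = 17.2%, the regular-round pool 166/575 = 28.9% → the regular-round pool
The regular-round pool wins overall and in every department group — no reversal.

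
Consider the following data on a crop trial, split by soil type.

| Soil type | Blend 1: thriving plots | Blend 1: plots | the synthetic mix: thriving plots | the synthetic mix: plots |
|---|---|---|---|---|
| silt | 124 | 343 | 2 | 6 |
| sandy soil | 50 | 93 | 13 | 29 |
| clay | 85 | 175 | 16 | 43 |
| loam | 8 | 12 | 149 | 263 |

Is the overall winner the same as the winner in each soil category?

No

Silt: Blend 1 124/343 = 36.2%, the synthetic mix 2/6 = 33.3% → Blend 1
Sandy soil: Blend 1 50/93 = 53.8%, the synthetic mix 13/29 = 44.8% → Blend 1
Clay: Blend 1 85/175 = 48.6%, the synthetic mix 16/43 = 37.2% → Blend 1
Loam: Blend 1 8/12 = 66.7%, the synthetic mix 149/263 = 56.7% → Blend 1
Overall: Blend 1 267/623 = 42.9%, the synthetic mix 180/341 = 52.8% → the synthetic mix
Blend 1 wins each soil group but the synthetic mix wins overall — the comparison reverses. Blend 1's plots skew toward silt, which has a lower base rate.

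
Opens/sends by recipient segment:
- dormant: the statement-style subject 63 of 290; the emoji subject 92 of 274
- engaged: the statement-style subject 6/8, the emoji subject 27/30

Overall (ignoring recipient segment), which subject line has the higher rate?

Dormant: the statement-style subject 63/290 = 21.7%, the emoji subject 92/274 = 33.6% → the emoji subject
Engaged: the statement-style subject 6/8 = 75.0%, the emoji subject 27/30 = 90.0% → the emoji subject
Overall: the statement-style subject 69/298 = 23.2%, the emoji subject 119/304 = 39.1% → the emoji subject

the emoji subject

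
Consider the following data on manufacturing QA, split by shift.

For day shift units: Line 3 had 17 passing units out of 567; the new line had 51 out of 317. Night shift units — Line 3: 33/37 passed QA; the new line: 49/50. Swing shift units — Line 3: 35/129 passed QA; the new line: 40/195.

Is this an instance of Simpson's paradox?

No

Day shift: Line 3 17/567 = 3.0%, the new line 51/317 = 16.1% → the new line
Night shift: Line 3 33/37 = 89.2%, the new line 49/50 = 98.0% → the new line
Swing shift: Line 3 35/129 = 27.1%, the new line 40/195 = 20.5% → Line 3
Overall: Line 3 85/733 = 11.6%, the new line 140/562 = 24.9% → the new line
Neither sweeps: Line 3 wins 1 of 3 groups, the new line wins 2. The new line wins overall but not every group — no Simpson reversal.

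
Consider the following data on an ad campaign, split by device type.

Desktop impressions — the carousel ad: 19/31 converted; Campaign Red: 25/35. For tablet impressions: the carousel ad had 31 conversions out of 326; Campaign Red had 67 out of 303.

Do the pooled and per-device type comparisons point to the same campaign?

Yes

Desktop: the carousel ad 19/31 = 61.3%, Campaign Red 25/35 = 71.4% → Campaign Red
Tablet: the carousel ad 31/326 = 9.5%, Campaign Red 67/303 = 22.1% → Campaign Red
Overall: the carousel ad 50/357 = 14.0%, Campaign Red 92/338 = 27.2% → Campaign Red
Campaign Red wins overall and in every device group — no reversal.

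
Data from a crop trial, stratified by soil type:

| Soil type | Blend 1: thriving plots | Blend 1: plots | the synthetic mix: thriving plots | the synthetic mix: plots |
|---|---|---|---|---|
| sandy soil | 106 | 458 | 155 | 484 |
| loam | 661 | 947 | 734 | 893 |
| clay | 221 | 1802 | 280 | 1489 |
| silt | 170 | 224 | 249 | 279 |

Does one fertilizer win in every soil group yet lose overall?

No

Sandy soil: Blend 1 106/458 = 23.1%, the synthetic mix 155/484 = 32.0% → the synthetic mix
Loam: Blend 1 661/947 = 69.8%, the synthetic mix 734/893 = 82.2% → the synthetic mix
Clay: Blend 1 221/1802 = 12.3%, the synthetic mix 280/1489 = 18.8% → the synthetic mix
Silt: Blend 1 170/224 = 75.9%, the synthetic mix 249/279 = 89.2% → the synthetic mix
Overall: Blend 1 1158/3431 = 33.8%, the synthetic mix 1418/3145 = 45.1% → the synthetic mix
The synthetic mix wins overall and in every soil group — no reversal.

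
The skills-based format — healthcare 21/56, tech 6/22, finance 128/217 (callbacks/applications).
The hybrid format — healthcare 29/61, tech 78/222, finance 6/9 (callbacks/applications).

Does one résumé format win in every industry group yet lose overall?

Healthcare: the skills-based format 21/56 = 37.5%, the hybrid format 29/61 = 47.5% → the hybrid format
Tech: the skills-based format 6/22 = 27.3%, the hybrid format 78/222 = 35.1% → the hybrid format
Finance: the skills-based format 128/217 = 59.0%, the hybrid format 6/9 = 66.7% → the hybrid format
Overall: the skills-based format 155/295 = 52.5%, the hybrid format 113/292 = 38.7% → the skills-based format
The hybrid format wins each industry group but the skills-based format wins overall — the comparison reverses. The hybrid format's applications skew toward tech, which has a lower base rate.

Yes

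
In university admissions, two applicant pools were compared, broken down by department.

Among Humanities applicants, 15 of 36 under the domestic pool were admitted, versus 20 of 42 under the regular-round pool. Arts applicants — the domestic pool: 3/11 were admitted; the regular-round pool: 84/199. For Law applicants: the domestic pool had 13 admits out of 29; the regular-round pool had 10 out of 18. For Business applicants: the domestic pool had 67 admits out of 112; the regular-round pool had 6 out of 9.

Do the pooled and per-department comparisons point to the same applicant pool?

No

Humanities: the domestic pool 15/36 = 41.7%, the regular-round pool 20/42 = 47.6% → the regular-round pool
Arts: the domestic pool 3/11 = 27.3%, the regular-round pool 84/199 = 42.2% → the regular-round pool
Law: the domestic pool 13/29 = 44.8%, the regular-round pool 10/18 = 55.6% → the regular-round pool
Business: the domestic pool 67/112 = 59.8%, the regular-round pool 6/9 = 66.7% → the regular-round pool
Overall: the domestic pool 98/188 = 52.1%, the regular-round pool 120/268 = 44.8% → the domestic pool
The regular-round pool wins each department group but the domestic pool wins overall — the comparison reverses. The regular-round pool's applicants skew toward Arts, which has a lower base rate.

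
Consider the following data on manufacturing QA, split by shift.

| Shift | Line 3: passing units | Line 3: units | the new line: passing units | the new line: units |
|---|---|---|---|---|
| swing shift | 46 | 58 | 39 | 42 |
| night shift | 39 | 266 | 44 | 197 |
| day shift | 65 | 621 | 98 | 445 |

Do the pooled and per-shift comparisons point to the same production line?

Yes

Swing shift: Line 3 46/58 = 79.3%, the new line 39/42 = 92.9% → the new line
Night shift: Line 3 39/266 = 14.7%, the new line 44/197 = 22.3% → the new line
Day shift: Line 3 65/621 = 10.5%, the new line 98/445 = 22.0% → the new line
Overall: Line 3 150/945 = 15.9%, the new line 181/684 = 26.5% → the new line
The new line wins overall and in every shift group — no reversal.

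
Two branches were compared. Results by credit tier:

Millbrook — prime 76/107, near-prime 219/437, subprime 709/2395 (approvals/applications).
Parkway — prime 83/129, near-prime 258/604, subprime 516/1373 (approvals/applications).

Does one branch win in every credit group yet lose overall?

No

Prime: Millbrook 76/107 = 71.0%, Parkway 83/129 = 64.3% → Millbrook
Near-prime: Millbrook 219/437 = 50.1%, Parkway 258/604 = 42.7% → Millbrook
Subprime: Millbrook 709/2395 = 29.6%, Parkway 516/1373 = 37.6% → Parkway
Overall: Millbrook 1004/2939 = 34.2%, Parkway 857/2106 = 40.7% → Parkway
Neither sweeps: Millbrook wins 2 of 3 groups, Parkway wins 1. Parkway wins overall but not every group — no Simpson reversal.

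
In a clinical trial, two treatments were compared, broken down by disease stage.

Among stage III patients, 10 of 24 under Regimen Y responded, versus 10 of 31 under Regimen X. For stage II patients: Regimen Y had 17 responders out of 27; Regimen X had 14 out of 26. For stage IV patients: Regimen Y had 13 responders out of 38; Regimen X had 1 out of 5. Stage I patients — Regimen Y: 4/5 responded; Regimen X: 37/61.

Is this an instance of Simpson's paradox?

Stage III: Regimen Y 10/24 = 41.7%, Regimen X 10/31 = 32.3% → Regimen Y
Stage II: Regimen Y 17/27 = 63.0%, Regimen X 14/26 = 53.8% → Regimen Y
Stage IV: Regimen Y 13/38 = 34.2%, Regimen X 1/5 = 20.0% → Regimen Y
Stage I: Regimen Y 4/5 = 80.0%, Regimen X 37/61 = 60.7% → Regimen Y
Overall: Regimen Y 44/94 = 46.8%, Regimen X 62/123 = 50.4% → Regimen X
Regimen Y wins each disease group but Regimen X wins overall — the comparison reverses. Regimen Y's patients skew toward stage IV, which has a lower base rate.

Yes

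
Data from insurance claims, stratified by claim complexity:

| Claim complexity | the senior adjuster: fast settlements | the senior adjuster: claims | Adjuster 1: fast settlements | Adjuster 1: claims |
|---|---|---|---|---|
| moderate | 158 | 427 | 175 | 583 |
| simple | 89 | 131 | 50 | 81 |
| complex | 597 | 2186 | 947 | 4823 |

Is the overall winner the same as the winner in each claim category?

Moderate: the senior adjuster 158/427 = 37.0%, Adjuster 1 175/583 = 30.0% → the senior adjuster
Simple: the senior adjuster 89/131 = 67.9%, Adjuster 1 50/81 = 61.7% → the senior adjuster
Complex: the senior adjuster 597/2186 = 27.3%, Adjuster 1 947/4823 = 19.6% → the senior adjuster
Overall: the senior adjuster 844/2744 = 30.8%, Adjuster 1 1172/5487 = 21.4% → the senior adjuster
The senior adjuster wins overall and in every claim group — no reversal.

Yes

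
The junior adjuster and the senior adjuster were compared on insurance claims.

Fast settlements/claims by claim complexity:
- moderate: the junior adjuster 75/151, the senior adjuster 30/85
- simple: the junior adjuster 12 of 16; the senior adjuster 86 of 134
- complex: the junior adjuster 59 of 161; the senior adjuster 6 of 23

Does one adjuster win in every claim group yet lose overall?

Yes

Moderate: the junior adjuster 75/151 = 49.7%, the senior adjuster 30/85 = 35.3% → the junior adjuster
Simple: the junior adjuster 12/16 = 75.0%, the senior adjuster 86/134 = 64.2% → the junior adjuster
Complex: the junior adjuster 59/161 = 36.6%, the senior adjuster 6/23 = 26.1% → the junior adjuster
Overall: the junior adjuster 146/328 = 44.5%, the senior adjuster 122/242 = 50.4% → the senior adjuster
The junior adjuster wins each claim group but the senior adjuster wins overall — the comparison reverses. The junior adjuster's claims skew toward complex, which has a lower base rate.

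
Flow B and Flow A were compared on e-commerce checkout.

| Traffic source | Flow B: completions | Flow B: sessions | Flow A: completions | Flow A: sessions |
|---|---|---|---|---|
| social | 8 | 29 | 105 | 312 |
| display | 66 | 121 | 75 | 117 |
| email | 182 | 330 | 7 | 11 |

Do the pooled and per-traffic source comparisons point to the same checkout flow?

Social: Flow B 8/29 = 27.6%, Flow A 105/312 = 33.7% → Flow A
Display: Flow B 66/121 = 54.5%, Flow A 75/117 = 64.1% → Flow A
Email: Flow B 182/330 = 55.2%, Flow A 7/11 = 63.6% → Flow A
Overall: Flow B 256/480 = 53.3%, Flow A 187/440 = 42.5% → Flow B
Flow A wins each traffic group but Flow B wins overall — the comparison reverses. Flow A's sessions skew toward social, which has a lower base rate.

No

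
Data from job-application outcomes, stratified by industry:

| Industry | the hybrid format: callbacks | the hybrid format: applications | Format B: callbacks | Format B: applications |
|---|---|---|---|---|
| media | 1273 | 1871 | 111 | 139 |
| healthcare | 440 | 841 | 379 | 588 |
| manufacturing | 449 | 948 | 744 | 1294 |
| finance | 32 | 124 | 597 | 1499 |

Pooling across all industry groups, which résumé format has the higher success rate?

Media: the hybrid format 1273/1871 = 68.0%, Format B 111/139 = 79.9% → Format B
Healthcare: the hybrid format 440/841 = 52.3%, Format B 379/588 = 64.5% → Format B
Manufacturing: the hybrid format 449/948 = 47.4%, Format B 744/1294 = 57.5% → Format B
Finance: the hybrid format 32/124 = 25.8%, Format B 597/1499 = 39.8% → Format B
Overall: the hybrid format 2194/3784 = 58.0%, Format B 1831/3520 = 52.0% → the hybrid format
(Format B wins every industry group but the hybrid format wins overall — Format B's applications skew toward the low-rate finance group.)

the hybrid format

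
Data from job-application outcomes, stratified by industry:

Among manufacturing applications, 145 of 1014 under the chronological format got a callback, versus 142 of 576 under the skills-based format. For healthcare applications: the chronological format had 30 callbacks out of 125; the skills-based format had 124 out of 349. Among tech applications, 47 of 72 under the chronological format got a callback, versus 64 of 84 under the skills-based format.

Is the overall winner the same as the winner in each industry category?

Yes

Manufacturing: the chronological format 145/1014 = 14.3%, the skills-based format 142/576 = 24.7% → the skills-based format
Healthcare: the chronological format 30/125 = 24.0%, the skills-based format 124/349 = 35.5% → the skills-based format
Tech: the chronological format 47/72 = 65.3%, the skills-based format 64/84 = 76.2% → the skills-based format
Overall: the chronological format 222/1211 = 18.3%, the skills-based format 330/1009 = 32.7% → the skills-based format
The skills-based format wins overall and in every industry group — no reversal.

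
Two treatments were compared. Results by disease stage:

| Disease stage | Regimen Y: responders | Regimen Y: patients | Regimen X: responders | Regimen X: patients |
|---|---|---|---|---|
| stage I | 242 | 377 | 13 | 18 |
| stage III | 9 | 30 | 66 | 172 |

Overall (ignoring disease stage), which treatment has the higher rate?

Stage I: Regimen Y 242/377 = 64.2%, Regimen X 13/18 = 72.2% → Regimen X
Stage III: Regimen Y 9/30 = 30.0%, Regimen X 66/172 = 38.4% → Regimen X
Overall: Regimen Y 251/407 = 61.7%, Regimen X 79/190 = 41.6% → Regimen Y
(Regimen X wins every disease group but Regimen Y wins overall — Regimen X's patients skew toward the low-rate stage III group.)

Regimen Y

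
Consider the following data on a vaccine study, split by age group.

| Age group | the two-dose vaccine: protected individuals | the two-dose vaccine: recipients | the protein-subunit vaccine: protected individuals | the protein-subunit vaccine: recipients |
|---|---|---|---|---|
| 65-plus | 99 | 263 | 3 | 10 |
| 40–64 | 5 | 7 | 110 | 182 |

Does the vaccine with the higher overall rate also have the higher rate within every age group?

No

65-plus: the two-dose vaccine 99/263 = 37.6%, the protein-subunit vaccine 3/10 = 30.0% → the two-dose vaccine
40–64: the two-dose vaccine 5/7 = 71.4%, the protein-subunit vaccine 110/182 = 60.4% → the two-dose vaccine
Overall: the two-dose vaccine 104/270 = 38.5%, the protein-subunit vaccine 113/192 = 58.9% → the protein-subunit vaccine
The two-dose vaccine wins each age group but the protein-subunit vaccine wins overall — the comparison reverses. The two-dose vaccine's recipients skew toward 65-plus, which has a lower base rate.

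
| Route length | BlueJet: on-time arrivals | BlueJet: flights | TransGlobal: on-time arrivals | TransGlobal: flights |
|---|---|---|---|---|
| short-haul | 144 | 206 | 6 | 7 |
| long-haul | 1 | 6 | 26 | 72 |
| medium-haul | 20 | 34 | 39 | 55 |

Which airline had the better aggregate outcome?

Short-haul: BlueJet 144/206 = 69.9%, TransGlobal 6/7 = 85.7% → TransGlobal
Long-haul: BlueJet 1/6 = 16.7%, TransGlobal 26/72 = 36.1% → TransGlobal
Medium-haul: BlueJet 20/34 = 58.8%, TransGlobal 39/55 = 70.9% → TransGlobal
Overall: BlueJet 165/246 = 67.1%, TransGlobal 71/134 = 53.0% → BlueJet
(TransGlobal wins every route group but BlueJet wins overall — TransGlobal's flights skew toward the low-rate long-haul group.)

BlueJet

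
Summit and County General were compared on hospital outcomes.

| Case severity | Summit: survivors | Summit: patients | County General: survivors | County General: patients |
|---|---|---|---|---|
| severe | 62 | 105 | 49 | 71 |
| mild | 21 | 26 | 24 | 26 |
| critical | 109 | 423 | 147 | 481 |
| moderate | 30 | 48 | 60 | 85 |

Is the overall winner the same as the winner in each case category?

Yes

Severe: Summit 62/105 = 59.0%, County General 49/71 = 69.0% → County General
Mild: Summit 21/26 = 80.8%, County General 24/26 = 92.3% → County General
Critical: Summit 109/423 = 25.8%, County General 147/481 = 30.6% → County General
Moderate: Summit 30/48 = 62.5%, County General 60/85 = 70.6% → County General
Overall: Summit 222/602 = 36.9%, County General 280/663 = 42.2% → County General
County General wins overall and in every case group — no reversal.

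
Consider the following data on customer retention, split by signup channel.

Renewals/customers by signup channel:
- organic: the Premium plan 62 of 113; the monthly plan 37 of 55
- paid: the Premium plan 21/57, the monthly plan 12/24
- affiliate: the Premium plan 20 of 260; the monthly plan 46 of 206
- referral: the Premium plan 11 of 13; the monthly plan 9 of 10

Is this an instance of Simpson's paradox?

Organic: the Premium plan 62/113 = 54.9%, the monthly plan 37/55 = 67.3% → the monthly plan
Paid: the Premium plan 21/57 = 36.8%, the monthly plan 12/24 = 50.0% → the monthly plan
Affiliate: the Premium plan 20/260 = 7.7%, the monthly plan 46/206 = 22.3% → the monthly plan
Referral: the Premium plan 11/13 = 84.6%, the monthly plan 9/10 = 90.0% → the monthly plan
Overall: the Premium plan 114/443 = 25.7%, the monthly plan 104/295 = 35.3% → the monthly plan
The monthly plan wins overall and in every signup group — no reversal.

No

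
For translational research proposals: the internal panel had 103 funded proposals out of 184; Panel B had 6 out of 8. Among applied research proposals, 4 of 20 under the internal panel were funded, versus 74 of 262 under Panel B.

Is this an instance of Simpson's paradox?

Yes

Translational research: the internal panel 103/184 = 56.0%, Panel B 6/8 = 75.0% → Panel B
Applied research: the internal panel 4/20 = 20.0%, Panel B 74/262 = 28.2% → Panel B
Overall: the internal panel 107/204 = 52.5%, Panel B 80/270 = 29.6% → the internal panel
Panel B wins each proposal group but the internal panel wins overall — the comparison reverses. Panel B's proposals skew toward applied research, which has a lower base rate.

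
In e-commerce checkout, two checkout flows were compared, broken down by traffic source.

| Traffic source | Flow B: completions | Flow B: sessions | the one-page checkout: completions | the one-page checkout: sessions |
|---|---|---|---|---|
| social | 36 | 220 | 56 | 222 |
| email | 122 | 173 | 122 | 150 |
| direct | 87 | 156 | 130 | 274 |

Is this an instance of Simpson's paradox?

Social: Flow B 36/220 = 16.4%, the one-page checkout 56/222 = 25.2% → the one-page checkout
Email: Flow B 122/173 = 70.5%, the one-page checkout 122/150 = 81.3% → the one-page checkout
Direct: Flow B 87/156 = 55.8%, the one-page checkout 130/274 = 47.4% → Flow B
Overall: Flow B 245/549 = 44.6%, the one-page checkout 308/646 = 47.7% → the one-page checkout
Neither sweeps: Flow B wins 1 of 3 groups, the one-page checkout wins 2. The one-page checkout wins overall but not every group — no Simpson reversal.

No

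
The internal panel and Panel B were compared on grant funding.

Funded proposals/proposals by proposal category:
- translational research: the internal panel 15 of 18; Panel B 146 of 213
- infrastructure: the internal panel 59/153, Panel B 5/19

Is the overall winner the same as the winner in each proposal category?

No

Translational research: the internal panel 15/18 = 83.3%, Panel B 146/213 = 68.5% → the internal panel
Infrastructure: the internal panel 59/153 = 38.6%, Panel B 5/19 = 26.3% → the internal panel
Overall: the internal panel 74/171 = 43.3%, Panel B 151/232 = 65.1% → Panel B
The internal panel wins each proposal group but Panel B wins overall — the comparison reverses. The internal panel's proposals skew toward infrastructure, which has a lower base rate.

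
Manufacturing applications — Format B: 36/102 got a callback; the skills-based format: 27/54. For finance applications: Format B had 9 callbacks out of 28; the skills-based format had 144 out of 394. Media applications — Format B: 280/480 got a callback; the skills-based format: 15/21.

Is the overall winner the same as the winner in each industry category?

Manufacturing: Format B 36/102 = 35.3%, the skills-based format 27/54 = 50.0% → the skills-based format
Finance: Format B 9/28 = 32.1%, the skills-based format 144/394 = 36.5% → the skills-based format
Media: Format B 280/480 = 58.3%, the skills-based format 15/21 = 71.4% → the skills-based format
Overall: Format B 325/610 = 53.3%, the skills-based format 186/469 = 39.7% → Format B
The skills-based format wins each industry group but Format B wins overall — the comparison reverses. The skills-based format's applications skew toward finance, which has a lower base rate.

No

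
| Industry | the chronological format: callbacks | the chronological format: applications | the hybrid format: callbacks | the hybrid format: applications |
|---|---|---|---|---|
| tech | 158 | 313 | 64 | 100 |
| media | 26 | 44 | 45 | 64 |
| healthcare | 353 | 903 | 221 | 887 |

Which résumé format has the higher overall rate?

the chronological format

Tech: the chronological format 158/313 = 50.5%, the hybrid format 64/100 = 64.0% → the hybrid format
Media: the chronological format 26/44 = 59.1%, the hybrid format 45/64 = 70.3% → the hybrid format
Healthcare: the chronological format 353/903 = 39.1%, the hybrid format 221/887 = 24.9% → the chronological format
Overall: the chronological format 537/1260 = 42.6%, the hybrid format 330/1051 = 31.4% → the chronological format
(Neither sweeps every industry group, but the chronological format has the higher pooled rate.)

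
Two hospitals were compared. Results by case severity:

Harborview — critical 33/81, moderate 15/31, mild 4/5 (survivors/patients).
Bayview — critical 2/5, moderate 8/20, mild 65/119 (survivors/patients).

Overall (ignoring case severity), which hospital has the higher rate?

Critical: Harborview 33/81 = 40.7%, Bayview 2/5 = 40.0% → Harborview
Moderate: Harborview 15/31 = 48.4%, Bayview 8/20 = 40.0% → Harborview
Mild: Harborview 4/5 = 80.0%, Bayview 65/119 = 54.6% → Harborview
Overall: Harborview 52/117 = 44.4%, Bayview 75/144 = 52.1% → Bayview
(Harborview wins every case group but Bayview wins overall — Harborview's patients skew toward the low-rate critical group.)

Bayview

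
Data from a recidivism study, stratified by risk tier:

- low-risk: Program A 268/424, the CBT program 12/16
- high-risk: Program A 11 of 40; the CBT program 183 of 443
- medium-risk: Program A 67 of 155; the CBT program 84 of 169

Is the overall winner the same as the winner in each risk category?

Low-risk: Program A 268/424 = 63.2%, the CBT program 12/16 = 75.0% → the CBT program
High-risk: Program A 11/40 = 27.5%, the CBT program 183/443 = 41.3% → the CBT program
Medium-risk: Program A 67/155 = 43.2%, the CBT program 84/169 = 49.7% → the CBT program
Overall: Program A 346/619 = 55.9%, the CBT program 279/628 = 44.4% → Program A
The CBT program wins each risk group but Program A wins overall — the comparison reverses. The CBT program's participants skew toward high-risk, which has a lower base rate.

No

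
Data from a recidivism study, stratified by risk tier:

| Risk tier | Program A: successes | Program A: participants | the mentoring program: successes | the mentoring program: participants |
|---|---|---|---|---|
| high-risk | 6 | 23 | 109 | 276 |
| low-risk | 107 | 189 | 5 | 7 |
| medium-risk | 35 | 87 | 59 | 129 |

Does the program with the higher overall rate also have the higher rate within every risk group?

No

High-risk: Program A 6/23 = 26.1%, the mentoring program 109/276 = 39.5% → the mentoring program
Low-risk: Program A 107/189 = 56.6%, the mentoring program 5/7 = 71.4% → the mentoring program
Medium-risk: Program A 35/87 = 40.2%, the mentoring program 59/129 = 45.7% → the mentoring program
Overall: Program A 148/299 = 49.5%, the mentoring program 173/412 = 42.0% → Program A
The mentoring program wins each risk group but Program A wins overall — the comparison reverses. The mentoring program's participants skew toward high-risk, which has a lower base rate.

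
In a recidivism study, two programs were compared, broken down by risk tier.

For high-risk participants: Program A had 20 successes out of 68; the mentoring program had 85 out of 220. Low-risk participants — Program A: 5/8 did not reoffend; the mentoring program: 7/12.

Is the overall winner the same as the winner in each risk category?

High-risk: Program A 20/68 = 29.4%, the mentoring program 85/220 = 38.6% → the mentoring program
Low-risk: Program A 5/8 = 62.5%, the mentoring program 7/12 = 58.3% → Program A
Overall: Program A 25/76 = 32.9%, the mentoring program 92/232 = 39.7% → the mentoring program
Neither sweeps: Program A wins 1 of 2 groups, the mentoring program wins 1. The mentoring program wins overall but not every group — no Simpson reversal.

No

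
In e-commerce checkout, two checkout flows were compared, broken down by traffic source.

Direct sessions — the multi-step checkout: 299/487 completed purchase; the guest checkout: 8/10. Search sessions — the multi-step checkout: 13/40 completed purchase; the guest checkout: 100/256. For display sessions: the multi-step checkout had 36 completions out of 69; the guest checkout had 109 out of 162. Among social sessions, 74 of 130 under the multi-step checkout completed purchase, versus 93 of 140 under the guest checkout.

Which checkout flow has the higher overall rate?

Direct: the multi-step checkout 299/487 = 61.4%, the guest checkout 8/10 = 80.0% → the guest checkout
Search: the multi-step checkout 13/40 = 32.5%, the guest checkout 100/256 = 39.1% → the guest checkout
Display: the multi-step checkout 36/69 = 52.2%, the guest checkout 109/162 = 67.3% → the guest checkout
Social: the multi-step checkout 74/130 = 56.9%, the guest checkout 93/140 = 66.4% → the guest checkout
Overall: the multi-step checkout 422/726 = 58.1%, the guest checkout 310/568 = 54.6% → the multi-step checkout
(The guest checkout wins every traffic group but the multi-step checkout wins overall — the guest checkout's sessions skew toward the low-rate search group.)

the multi-step checkout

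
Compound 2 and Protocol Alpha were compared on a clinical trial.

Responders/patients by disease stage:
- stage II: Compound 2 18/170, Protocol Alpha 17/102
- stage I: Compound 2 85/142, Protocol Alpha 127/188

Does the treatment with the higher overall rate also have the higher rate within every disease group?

Yes

Stage II: Compound 2 18/170 = 10.6%, Protocol Alpha 17/102 = 16.7% → Protocol Alpha
Stage I: Compound 2 85/142 = 59.9%, Protocol Alpha 127/188 = 67.6% → Protocol Alpha
Overall: Compound 2 103/312 = 33.0%, Protocol Alpha 144/290 = 49.7% → Protocol Alpha
Protocol Alpha wins overall and in every disease group — no reversal.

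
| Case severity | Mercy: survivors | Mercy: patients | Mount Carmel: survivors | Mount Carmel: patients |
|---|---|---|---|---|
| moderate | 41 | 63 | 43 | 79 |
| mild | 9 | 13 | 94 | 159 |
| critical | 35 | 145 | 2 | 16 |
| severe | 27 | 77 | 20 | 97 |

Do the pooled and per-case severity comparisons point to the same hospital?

Moderate: Mercy 41/63 = 65.1%, Mount Carmel 43/79 = 54.4% → Mercy
Mild: Mercy 9/13 = 69.2%, Mount Carmel 94/159 = 59.1% → Mercy
Critical: Mercy 35/145 = 24.1%, Mount Carmel 2/16 = 12.5% → Mercy
Severe: Mercy 27/77 = 35.1%, Mount Carmel 20/97 = 20.6% → Mercy
Overall: Mercy 112/298 = 37.6%, Mount Carmel 159/351 = 45.3% → Mount Carmel
Mercy wins each case group but Mount Carmel wins overall — the comparison reverses. Mercy's patients skew toward critical, which has a lower base rate.

No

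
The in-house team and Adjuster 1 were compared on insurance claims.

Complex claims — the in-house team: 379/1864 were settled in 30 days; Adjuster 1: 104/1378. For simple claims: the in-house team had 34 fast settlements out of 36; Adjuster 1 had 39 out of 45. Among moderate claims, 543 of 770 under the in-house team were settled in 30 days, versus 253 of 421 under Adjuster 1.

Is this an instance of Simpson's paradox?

Complex: the in-house team 379/1864 = 20.3%, Adjuster 1 104/1378 = 7.5% → the in-house team
Simple: the in-house team 34/36 = 94.4%, Adjuster 1 39/45 = 86.7% → the in-house team
Moderate: the in-house team 543/770 = 70.5%, Adjuster 1 253/421 = 60.1% → the in-house team
Overall: the in-house team 956/2670 = 35.8%, Adjuster 1 396/1844 = 21.5% → the in-house team
The in-house team wins overall and in every claim group — no reversal.

No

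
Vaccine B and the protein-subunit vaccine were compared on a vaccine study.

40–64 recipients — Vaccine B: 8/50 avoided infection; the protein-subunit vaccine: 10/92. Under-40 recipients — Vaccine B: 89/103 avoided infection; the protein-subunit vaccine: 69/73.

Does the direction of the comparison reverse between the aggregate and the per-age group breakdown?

40–64: Vaccine B 8/50 = 16.0%, the protein-subunit vaccine 10/92 = 10.9% → Vaccine B
Under-40: Vaccine B 89/103 = 86.4%, the protein-subunit vaccine 69/73 = 94.5% → the protein-subunit vaccine
Overall: Vaccine B 97/153 = 63.4%, the protein-subunit vaccine 79/165 = 47.9% → Vaccine B
Neither sweeps: Vaccine B wins 1 of 2 groups, the protein-subunit vaccine wins 1. Vaccine B wins overall but not every group — no Simpson reversal.

No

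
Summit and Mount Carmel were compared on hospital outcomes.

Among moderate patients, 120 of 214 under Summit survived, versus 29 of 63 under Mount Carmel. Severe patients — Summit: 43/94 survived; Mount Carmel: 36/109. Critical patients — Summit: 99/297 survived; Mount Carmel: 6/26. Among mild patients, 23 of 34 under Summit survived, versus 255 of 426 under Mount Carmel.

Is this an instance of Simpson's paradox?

Moderate: Summit 120/214 = 56.1%, Mount Carmel 29/63 = 46.0% → Summit
Severe: Summit 43/94 = 45.7%, Mount Carmel 36/109 = 33.0% → Summit
Critical: Summit 99/297 = 33.3%, Mount Carmel 6/26 = 23.1% → Summit
Mild: Summit 23/34 = 67.6%, Mount Carmel 255/426 = 59.9% → Summit
Overall: Summit 285/639 = 44.6%, Mount Carmel 326/624 = 52.2% → Mount Carmel
Summit wins each case group but Mount Carmel wins overall — the comparison reverses. Summit's patients skew toward critical, which has a lower base rate.

Yes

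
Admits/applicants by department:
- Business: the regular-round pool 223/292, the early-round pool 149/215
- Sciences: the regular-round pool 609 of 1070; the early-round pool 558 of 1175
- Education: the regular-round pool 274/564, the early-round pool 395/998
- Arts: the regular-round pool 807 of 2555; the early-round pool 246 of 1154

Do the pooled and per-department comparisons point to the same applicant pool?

Yes

Business: the regular-round pool 223/292 = 76.4%, the early-round pool 149/215 = 69.3% → the regular-round pool
Sciences: the regular-round pool 609/1070 = 56.9%, the early-round pool 558/1175 = 47.5% → the regular-round pool
Education: the regular-round pool 274/564 = 48.6%, the early-round pool 395/998 = 39.6% → the regular-round pool
Arts: the regular-round pool 807/2555 = 31.6%, the early-round pool 246/1154 = 21.3% → the regular-round pool
Overall: the regular-round pool 1913/4481 = 42.7%, the early-round pool 1348/3542 = 38.1% → the regular-round pool
The regular-round pool wins overall and in every department group — no reversal.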